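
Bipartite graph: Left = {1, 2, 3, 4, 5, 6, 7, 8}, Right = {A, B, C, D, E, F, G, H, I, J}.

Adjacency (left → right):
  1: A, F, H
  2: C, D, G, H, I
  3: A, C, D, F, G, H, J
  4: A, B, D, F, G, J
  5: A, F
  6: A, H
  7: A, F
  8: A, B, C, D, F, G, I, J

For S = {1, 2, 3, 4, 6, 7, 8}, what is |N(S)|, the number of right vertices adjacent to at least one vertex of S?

9

The union of neighbours of {1, 2, 3, 4, 6, 7, 8} is {A, B, C, D, F, G, H, I, J}, which has 9 elements.
Since |N(S)| = 9 ≥ |S| = 7, Hall's condition holds for this subset.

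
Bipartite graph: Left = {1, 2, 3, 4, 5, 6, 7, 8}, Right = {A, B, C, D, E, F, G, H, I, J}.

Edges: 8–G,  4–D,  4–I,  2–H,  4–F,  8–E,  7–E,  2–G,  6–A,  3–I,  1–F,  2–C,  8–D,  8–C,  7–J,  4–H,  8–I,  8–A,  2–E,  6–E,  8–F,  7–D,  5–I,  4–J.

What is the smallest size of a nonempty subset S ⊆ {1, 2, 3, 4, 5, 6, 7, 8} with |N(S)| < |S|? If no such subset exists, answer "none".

Take S = {3, 5}. Its neighbourhood is {I}, so |N(S)| = 1 < |S| = 2.
No single vertex violates Hall's condition since each has at least one neighbour, so 2 is the minimum.

2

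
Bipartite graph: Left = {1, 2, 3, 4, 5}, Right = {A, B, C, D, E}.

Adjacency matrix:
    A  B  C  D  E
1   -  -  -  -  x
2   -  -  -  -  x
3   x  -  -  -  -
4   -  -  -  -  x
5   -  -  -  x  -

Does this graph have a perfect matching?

No

The set {1, 2, 4} has only 1 neighbour ({E}), so by Hall's theorem at most 3 of the 5 left vertices can be matched.
Hence no matching covers every left vertex.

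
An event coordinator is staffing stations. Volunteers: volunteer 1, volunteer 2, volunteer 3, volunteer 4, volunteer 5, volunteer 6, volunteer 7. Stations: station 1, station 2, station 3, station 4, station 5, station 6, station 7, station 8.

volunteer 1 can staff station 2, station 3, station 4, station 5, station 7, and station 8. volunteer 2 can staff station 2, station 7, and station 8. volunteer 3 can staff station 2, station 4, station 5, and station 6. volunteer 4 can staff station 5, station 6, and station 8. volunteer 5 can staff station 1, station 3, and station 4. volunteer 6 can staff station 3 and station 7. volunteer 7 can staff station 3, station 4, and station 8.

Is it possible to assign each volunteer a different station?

A valid assignment of size 7: volunteer 1-station 2, volunteer 2-station 8, volunteer 3-station 4, volunteer 4-station 5, volunteer 5-station 1, volunteer 6-station 7, volunteer 7-station 3.
Every volunteer is matched, so this matching saturates all of them.

Yes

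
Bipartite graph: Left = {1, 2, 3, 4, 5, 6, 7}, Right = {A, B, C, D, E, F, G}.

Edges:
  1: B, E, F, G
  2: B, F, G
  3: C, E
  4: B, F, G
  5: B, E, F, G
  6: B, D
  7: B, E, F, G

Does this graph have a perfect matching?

No

The set {1, 2, 4, 5, 7} has only 4 neighbours ({B, E, F, G}), so by Hall's theorem at most 6 of the 7 left vertices can be matched.
Hence no matching covers every left vertex.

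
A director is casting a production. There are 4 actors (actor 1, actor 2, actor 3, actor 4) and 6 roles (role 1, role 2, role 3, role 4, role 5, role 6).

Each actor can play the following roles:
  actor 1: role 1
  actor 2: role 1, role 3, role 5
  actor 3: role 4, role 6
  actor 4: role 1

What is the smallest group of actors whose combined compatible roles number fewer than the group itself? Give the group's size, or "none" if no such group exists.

Take S = {actor 1, actor 4}. Its neighbourhood is {role 1}, so |N(S)| = 1 < |S| = 2.
No single vertex violates Hall's condition since each has at least one neighbour, so 2 is the minimum.

2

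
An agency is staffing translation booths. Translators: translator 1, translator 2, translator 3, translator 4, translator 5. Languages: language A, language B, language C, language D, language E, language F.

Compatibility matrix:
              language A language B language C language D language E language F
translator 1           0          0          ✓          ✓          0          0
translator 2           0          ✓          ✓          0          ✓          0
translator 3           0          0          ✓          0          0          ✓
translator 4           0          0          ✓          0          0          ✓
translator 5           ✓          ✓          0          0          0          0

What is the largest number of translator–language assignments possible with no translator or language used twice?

A valid assignment of size 5: translator 1-language D, translator 2-language E, translator 3-language C, translator 4-language F, translator 5-language B.
This saturates every translator, so 5 is the maximum.

5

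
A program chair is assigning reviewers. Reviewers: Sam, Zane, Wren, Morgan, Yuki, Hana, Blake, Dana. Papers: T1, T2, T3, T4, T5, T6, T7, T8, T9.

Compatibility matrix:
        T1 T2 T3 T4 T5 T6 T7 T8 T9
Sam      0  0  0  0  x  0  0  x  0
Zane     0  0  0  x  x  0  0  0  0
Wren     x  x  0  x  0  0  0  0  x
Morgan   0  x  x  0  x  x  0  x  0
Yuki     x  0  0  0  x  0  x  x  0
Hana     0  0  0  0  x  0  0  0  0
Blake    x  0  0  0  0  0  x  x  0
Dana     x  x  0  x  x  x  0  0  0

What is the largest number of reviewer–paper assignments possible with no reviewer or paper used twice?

One maximum matching: Sam-T8, Zane-T4, Wren-T9, Morgan-T3, Yuki-T1, Hana-T5, Blake-T7, Dana-T6.
This saturates every reviewer, so 8 is the maximum.

8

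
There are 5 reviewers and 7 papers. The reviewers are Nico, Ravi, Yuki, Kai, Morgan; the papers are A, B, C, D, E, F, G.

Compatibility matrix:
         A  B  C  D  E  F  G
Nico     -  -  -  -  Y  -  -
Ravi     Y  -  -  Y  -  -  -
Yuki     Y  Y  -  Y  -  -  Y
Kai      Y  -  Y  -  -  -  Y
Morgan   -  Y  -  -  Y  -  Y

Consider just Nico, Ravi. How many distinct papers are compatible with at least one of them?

The union of neighbours of {Nico, Ravi} is {A, D, E}, which has 3 elements.
Since |N(S)| = 3 ≥ |S| = 2, Hall's condition holds for this subset.

3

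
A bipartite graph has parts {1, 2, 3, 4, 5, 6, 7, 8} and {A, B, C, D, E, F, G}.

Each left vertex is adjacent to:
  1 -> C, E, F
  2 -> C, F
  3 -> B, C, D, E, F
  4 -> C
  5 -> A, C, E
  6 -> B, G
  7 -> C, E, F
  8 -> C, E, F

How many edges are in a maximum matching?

6

A valid assignment of size 6: 1–E, 2–F, 3–D, 4–C, 5–A, 6–B.
The set {1, 2, 4, 7, 8} has only 3 neighbours ({C, E, F}), so by Hall's theorem at most 6 of the 8 left vertices can be matched.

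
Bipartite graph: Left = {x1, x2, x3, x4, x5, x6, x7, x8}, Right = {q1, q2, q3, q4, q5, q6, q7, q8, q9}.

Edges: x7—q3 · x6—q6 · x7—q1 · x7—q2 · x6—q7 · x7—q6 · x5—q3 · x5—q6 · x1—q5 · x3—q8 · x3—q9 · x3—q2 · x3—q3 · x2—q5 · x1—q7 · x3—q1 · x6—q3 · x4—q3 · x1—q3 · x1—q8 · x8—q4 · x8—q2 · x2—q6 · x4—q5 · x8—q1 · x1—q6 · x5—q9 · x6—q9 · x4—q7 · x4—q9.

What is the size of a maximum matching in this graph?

8

A valid assignment of size 8: x1-q8, x2-q5, x3-q1, x4-q9, x5-q3, x6-q7, x7-q6, x8-q2.
All 8 left vertices are matched, so no larger matching exists.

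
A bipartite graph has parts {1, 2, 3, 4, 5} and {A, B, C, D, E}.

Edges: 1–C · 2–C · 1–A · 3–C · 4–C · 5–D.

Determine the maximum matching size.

A valid assignment of size 3: 1–A, 2–C, 5–D.
The set {2, 3, 4} has only 1 neighbour ({C}), so by Hall's theorem at most 3 of the 5 left vertices can be matched.

3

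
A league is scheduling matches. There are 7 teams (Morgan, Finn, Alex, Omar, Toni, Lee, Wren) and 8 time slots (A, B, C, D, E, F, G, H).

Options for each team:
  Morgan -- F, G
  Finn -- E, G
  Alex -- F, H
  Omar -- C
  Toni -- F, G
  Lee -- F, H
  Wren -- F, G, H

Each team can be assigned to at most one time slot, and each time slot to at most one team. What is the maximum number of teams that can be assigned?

5

One maximum matching: Morgan→G, Finn→E, Alex→H, Omar→C, Toni→F.
The set {Morgan, Alex, Toni, Lee, Wren} has only 3 neighbours ({F, G, H}), so by Hall's theorem at most 5 of the 7 teams can be matched.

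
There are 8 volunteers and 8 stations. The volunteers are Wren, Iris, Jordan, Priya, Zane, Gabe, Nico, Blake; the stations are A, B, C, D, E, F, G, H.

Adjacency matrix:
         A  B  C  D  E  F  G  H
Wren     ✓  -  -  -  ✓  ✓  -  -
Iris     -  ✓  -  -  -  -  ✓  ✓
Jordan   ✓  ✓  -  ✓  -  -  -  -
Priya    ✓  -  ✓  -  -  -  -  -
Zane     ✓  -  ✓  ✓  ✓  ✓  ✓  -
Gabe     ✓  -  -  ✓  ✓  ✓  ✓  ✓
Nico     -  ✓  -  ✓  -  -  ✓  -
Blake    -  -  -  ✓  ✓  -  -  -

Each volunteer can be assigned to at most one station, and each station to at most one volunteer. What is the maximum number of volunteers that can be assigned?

8

One maximum matching: Wren→F, Iris→B, Jordan→A, Priya→C, Zane→G, Gabe→H, Nico→D, Blake→E.
This saturates every volunteer, so 8 is the maximum.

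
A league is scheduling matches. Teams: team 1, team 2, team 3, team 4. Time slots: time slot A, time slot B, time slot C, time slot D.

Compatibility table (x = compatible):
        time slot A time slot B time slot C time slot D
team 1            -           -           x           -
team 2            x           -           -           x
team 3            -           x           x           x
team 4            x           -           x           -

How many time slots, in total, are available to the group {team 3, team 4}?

4

The union of neighbours of {team 3, team 4} is {time slot A, time slot B, time slot C, time slot D}, which has 4 elements.
Since |N(S)| = 4 ≥ |S| = 2, Hall's condition holds for this subset.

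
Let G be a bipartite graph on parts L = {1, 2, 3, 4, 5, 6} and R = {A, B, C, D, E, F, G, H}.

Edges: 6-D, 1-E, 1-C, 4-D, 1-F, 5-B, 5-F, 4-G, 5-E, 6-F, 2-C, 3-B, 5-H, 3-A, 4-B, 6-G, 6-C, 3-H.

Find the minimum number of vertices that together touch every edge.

{1, 2, 3, 4, 5, 6} is a vertex cover of size 6: every edge has an endpoint in this set.
No smaller cover exists because 1–E, 2–C, 3–B, 4–G, 5–H, 6–F is a matching of size 6, and a cover must include an endpoint of each of these disjoint edges (König's theorem).

6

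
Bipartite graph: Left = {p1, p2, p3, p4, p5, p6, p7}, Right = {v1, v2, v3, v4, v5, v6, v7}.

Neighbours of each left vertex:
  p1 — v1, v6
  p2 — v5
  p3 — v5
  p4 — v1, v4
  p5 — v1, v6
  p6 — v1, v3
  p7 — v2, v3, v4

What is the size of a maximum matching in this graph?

6

A valid assignment of size 6: p1→v1, p2→v5, p4→v4, p5→v6, p6→v3, p7→v2.
The set {p2, p3} has only 1 neighbour ({v5}), so by Hall's theorem at most 6 of the 7 left vertices can be matched.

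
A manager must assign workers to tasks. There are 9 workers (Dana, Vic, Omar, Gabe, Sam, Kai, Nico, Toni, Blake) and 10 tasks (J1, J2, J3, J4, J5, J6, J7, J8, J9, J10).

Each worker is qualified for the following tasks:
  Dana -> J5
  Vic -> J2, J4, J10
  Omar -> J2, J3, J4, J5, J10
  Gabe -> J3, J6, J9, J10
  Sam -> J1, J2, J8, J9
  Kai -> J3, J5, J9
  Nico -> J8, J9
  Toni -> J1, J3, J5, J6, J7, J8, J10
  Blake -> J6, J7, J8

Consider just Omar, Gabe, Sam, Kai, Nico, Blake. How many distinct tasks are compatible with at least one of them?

The union of neighbours of {Omar, Gabe, Sam, Kai, Nico, Blake} is {J1, J2, J3, J4, J5, J6, J7, J8, J9, J10}, which has 10 elements.
Since |N(S)| = 10 ≥ |S| = 6, Hall's condition holds for this subset.

10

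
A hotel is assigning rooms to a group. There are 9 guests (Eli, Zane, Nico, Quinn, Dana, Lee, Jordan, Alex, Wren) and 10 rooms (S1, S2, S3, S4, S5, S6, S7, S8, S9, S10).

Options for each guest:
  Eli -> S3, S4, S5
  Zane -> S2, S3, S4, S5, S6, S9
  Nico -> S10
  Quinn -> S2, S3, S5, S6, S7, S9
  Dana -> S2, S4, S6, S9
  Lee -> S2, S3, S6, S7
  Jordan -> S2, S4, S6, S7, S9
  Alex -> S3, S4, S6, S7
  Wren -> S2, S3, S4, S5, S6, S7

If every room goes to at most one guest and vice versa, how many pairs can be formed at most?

A valid assignment of size 8: Eli-S3, Zane-S2, Nico-S10, Quinn-S5, Dana-S9, Lee-S6, Jordan-S7, Alex-S4.
The set {Eli, Zane, Quinn, Dana, Lee, Jordan, Alex, Wren} has only 7 neighbours ({S2, S3, S4, S5, S6, S7, S9}), so by Hall's theorem at most 8 of the 9 guests can be matched.

8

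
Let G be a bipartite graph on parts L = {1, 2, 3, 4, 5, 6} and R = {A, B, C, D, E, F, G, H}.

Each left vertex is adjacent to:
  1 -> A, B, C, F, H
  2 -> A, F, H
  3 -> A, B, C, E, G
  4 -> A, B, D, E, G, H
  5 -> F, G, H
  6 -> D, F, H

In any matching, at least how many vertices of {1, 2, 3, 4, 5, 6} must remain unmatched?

0

For example, pair 1–B, 2–H, 3–A, 4–E, 5–G, 6–F.
All 6 left vertices are matched, so no larger matching exists.
That matches 6 of the 6, leaving 0 unmatched; no matching can do better.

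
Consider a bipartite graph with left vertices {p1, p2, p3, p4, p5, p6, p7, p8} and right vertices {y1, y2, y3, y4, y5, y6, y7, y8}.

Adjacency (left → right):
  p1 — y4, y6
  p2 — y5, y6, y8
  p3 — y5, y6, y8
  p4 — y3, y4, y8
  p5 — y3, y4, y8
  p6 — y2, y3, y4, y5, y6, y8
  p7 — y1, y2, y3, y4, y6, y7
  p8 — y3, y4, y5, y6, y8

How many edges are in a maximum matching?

7

One maximum matching: p1–y4, p2–y5, p3–y6, p4–y8, p5–y3, p6–y2, p7–y7.
The set {p1, p2, p3, p4, p5, p8} has only 5 neighbours ({y3, y4, y5, y6, y8}), so by Hall's theorem at most 7 of the 8 left vertices can be matched.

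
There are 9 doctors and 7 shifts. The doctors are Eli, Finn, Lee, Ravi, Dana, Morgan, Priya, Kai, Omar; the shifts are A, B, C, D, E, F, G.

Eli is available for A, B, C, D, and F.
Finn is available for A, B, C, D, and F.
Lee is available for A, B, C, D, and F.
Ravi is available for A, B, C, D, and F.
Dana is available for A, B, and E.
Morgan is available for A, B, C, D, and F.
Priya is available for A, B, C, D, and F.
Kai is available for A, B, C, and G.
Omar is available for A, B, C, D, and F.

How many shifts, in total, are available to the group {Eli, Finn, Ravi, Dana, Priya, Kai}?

The union of neighbours of {Eli, Finn, Ravi, Dana, Priya, Kai} is {A, B, C, D, E, F, G}, which has 7 elements.
Since |N(S)| = 7 ≥ |S| = 6, Hall's condition holds for this subset.

7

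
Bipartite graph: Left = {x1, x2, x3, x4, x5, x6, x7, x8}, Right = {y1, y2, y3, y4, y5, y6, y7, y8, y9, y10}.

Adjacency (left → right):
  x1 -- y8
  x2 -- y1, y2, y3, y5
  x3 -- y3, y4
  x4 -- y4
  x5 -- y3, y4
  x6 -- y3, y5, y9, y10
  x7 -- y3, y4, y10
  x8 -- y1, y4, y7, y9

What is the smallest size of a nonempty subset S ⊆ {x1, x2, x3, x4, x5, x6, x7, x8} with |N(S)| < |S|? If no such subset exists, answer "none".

3

Take S = {x3, x4, x5}. Its neighbourhood is {y3, y4}, so |N(S)| = 2 < |S| = 3.
Every subset of size less than 3 has at least as many neighbours as members, so 3 is the minimum.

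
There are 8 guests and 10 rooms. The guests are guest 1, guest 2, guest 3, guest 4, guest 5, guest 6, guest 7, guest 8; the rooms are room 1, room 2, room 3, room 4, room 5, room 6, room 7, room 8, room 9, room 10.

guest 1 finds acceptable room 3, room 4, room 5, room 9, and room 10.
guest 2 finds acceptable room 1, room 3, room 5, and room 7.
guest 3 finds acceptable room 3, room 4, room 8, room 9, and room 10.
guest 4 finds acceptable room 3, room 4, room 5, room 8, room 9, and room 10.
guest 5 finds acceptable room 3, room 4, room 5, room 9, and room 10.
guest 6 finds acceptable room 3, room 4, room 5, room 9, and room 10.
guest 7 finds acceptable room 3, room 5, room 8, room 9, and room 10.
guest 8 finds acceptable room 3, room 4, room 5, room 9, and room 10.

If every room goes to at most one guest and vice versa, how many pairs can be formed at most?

7

A valid assignment of size 7: guest 1→room 3, guest 2→room 7, guest 3→room 10, guest 4→room 4, guest 5→room 9, guest 6→room 5, guest 7→room 8.
The set {guest 1, guest 3, guest 4, guest 5, guest 6, guest 7, guest 8} has only 6 neighbours ({room 10, room 3, room 4, room 5, room 8, room 9}), so by Hall's theorem at most 7 of the 8 guests can be matched.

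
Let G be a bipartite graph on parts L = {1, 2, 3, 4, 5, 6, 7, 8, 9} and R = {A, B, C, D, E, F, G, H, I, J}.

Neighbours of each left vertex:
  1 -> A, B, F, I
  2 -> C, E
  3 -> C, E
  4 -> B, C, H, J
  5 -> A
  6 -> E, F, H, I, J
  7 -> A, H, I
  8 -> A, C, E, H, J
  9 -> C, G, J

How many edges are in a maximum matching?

One maximum matching: 1-I, 2-C, 3-E, 4-B, 5-A, 6-F, 7-H, 8-J, 9-G.
All 9 left vertices are matched, so no larger matching exists.

9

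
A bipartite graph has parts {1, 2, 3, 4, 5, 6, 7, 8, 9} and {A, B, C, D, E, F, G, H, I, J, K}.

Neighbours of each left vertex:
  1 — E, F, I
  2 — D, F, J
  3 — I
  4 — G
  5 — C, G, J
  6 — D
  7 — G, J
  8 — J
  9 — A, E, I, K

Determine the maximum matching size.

8

For example, pair 1-E, 2-F, 3-I, 4-G, 5-C, 6-D, 7-J, 9-K.
The set {4, 7, 8} has only 2 neighbours ({G, J}), so by Hall's theorem at most 8 of the 9 left vertices can be matched.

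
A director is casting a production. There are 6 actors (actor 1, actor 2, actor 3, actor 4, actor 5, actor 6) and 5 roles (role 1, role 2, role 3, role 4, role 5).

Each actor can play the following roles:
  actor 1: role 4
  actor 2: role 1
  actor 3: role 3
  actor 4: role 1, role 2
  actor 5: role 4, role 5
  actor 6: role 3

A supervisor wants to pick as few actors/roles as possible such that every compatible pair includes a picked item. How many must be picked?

The 5 edges actor 1–role 4, actor 2–role 1, actor 3–role 3, actor 4–role 2, actor 5–role 5 form a matching, so any vertex cover needs at least 5 vertices (one per matched edge).
Conversely {actor 1, actor 2, actor 4, actor 5, role 3} meets every edge and has exactly 5 vertices, so 5 is optimal.

5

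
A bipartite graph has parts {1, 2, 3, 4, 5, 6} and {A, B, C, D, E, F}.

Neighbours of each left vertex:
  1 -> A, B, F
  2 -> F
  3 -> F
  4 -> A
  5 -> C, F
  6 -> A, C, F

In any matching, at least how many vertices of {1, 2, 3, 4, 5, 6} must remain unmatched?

One maximum matching: 1→B, 2→F, 4→A, 5→C.
The set {2, 3, 4, 5, 6} has only 3 neighbours ({A, C, F}), so by Hall's theorem at most 4 of the 6 left vertices can be matched.
That matches 4 of the 6, leaving 2 unmatched; no matching can do better.

2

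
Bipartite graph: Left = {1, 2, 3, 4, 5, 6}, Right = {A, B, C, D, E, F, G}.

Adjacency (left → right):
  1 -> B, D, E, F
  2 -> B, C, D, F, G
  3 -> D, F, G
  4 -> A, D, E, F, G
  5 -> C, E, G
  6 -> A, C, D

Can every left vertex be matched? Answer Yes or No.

Yes

A valid assignment of size 6: 1→B, 2→G, 3→F, 4→A, 5→E, 6→C.
Every left vertex is matched, so this matching saturates all of them.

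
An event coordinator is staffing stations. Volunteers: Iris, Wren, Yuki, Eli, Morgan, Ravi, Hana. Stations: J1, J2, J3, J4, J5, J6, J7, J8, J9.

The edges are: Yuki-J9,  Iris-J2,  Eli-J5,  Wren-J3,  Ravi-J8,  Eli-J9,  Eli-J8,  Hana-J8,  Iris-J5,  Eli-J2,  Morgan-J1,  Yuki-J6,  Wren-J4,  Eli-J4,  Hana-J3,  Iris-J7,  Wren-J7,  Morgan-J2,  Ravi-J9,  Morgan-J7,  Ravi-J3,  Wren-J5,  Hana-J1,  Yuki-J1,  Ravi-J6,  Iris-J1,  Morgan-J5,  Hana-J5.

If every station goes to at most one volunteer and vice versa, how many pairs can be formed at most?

For example, pair Iris-J1, Wren-J7, Yuki-J6, Eli-J2, Morgan-J5, Ravi-J9, Hana-J3.
All 7 volunteers are matched, so no larger matching exists.

7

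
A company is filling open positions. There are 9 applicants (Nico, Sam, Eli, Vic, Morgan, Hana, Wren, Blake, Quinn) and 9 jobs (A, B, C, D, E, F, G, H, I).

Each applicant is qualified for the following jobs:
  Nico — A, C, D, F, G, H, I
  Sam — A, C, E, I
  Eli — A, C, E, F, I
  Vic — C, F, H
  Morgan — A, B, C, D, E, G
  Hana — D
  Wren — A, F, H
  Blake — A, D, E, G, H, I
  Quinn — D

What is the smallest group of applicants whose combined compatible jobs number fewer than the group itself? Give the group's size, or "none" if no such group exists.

Take S = {Hana, Quinn}. Its neighbourhood is {D}, so |N(S)| = 1 < |S| = 2.
No single vertex violates Hall's condition since each has at least one neighbour, so 2 is the minimum.

2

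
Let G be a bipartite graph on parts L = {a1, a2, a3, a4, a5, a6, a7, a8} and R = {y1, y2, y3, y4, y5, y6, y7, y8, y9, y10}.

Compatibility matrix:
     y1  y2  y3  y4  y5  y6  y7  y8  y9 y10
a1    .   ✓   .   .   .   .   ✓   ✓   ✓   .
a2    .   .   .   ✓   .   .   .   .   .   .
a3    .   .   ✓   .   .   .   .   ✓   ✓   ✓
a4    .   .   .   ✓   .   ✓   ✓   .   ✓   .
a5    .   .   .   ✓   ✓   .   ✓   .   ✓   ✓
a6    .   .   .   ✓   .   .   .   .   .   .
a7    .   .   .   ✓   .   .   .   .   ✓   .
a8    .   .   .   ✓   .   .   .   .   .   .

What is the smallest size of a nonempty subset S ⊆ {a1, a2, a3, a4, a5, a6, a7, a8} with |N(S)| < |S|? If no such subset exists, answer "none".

2

Take S = {a2, a6}. Its neighbourhood is {y4}, so |N(S)| = 1 < |S| = 2.
No single vertex violates Hall's condition since each has at least one neighbour, so 2 is the minimum.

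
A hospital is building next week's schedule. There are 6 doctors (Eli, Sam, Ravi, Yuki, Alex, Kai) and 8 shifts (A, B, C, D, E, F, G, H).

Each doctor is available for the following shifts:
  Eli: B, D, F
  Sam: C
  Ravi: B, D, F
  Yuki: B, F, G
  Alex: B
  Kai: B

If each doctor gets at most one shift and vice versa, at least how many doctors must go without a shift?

1

One maximum matching: Eli→D, Sam→C, Ravi→F, Yuki→G, Alex→B.
The set {Alex, Kai} has only 1 neighbour ({B}), so by Hall's theorem at most 5 of the 6 doctors can be matched.
That matches 5 of the 6, leaving 1 unmatched; no matching can do better.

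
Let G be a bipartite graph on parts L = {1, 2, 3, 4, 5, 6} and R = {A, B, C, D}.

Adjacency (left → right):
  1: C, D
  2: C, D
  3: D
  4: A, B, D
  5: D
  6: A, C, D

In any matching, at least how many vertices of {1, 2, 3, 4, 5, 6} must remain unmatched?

A valid assignment of size 4: 1→D, 2→C, 4→B, 6→A.
The set {1, 2, 3, 5} has only 2 neighbours ({C, D}), so by Hall's theorem at most 4 of the 6 left vertices can be matched.
That matches 4 of the 6, leaving 2 unmatched; no matching can do better.

2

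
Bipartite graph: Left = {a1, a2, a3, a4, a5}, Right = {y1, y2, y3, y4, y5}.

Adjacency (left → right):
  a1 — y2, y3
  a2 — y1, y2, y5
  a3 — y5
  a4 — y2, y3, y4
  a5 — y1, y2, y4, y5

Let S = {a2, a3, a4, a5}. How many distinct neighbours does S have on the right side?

5

The union of neighbours of {a2, a3, a4, a5} is {y1, y2, y3, y4, y5}, which has 5 elements.
Since |N(S)| = 5 ≥ |S| = 4, Hall's condition holds for this subset.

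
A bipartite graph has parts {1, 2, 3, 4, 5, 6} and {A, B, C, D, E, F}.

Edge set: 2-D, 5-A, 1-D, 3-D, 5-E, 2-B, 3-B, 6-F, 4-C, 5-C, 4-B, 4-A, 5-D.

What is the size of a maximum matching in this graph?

5

For example, pair 1-D, 2-B, 4-C, 5-E, 6-F.
The set {1, 2, 3} has only 2 neighbours ({B, D}), so by Hall's theorem at most 5 of the 6 left vertices can be matched.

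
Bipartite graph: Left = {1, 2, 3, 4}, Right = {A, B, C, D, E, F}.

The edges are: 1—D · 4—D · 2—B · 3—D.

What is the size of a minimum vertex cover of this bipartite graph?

2

The 2 edges 1–D, 2–B form a matching, so any vertex cover needs at least 2 vertices (one per matched edge).
Conversely {2, D} meets every edge and has exactly 2 vertices, so 2 is optimal.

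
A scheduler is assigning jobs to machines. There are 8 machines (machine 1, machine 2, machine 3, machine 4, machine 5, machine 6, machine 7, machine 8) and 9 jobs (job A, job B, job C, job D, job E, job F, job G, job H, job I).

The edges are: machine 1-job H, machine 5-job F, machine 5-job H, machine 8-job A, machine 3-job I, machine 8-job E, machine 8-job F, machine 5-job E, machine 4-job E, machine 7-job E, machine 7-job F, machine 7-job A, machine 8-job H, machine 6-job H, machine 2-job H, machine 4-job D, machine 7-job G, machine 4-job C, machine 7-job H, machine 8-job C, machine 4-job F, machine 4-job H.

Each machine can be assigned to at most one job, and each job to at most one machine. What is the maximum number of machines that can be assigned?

6

For example, pair machine 1-job H, machine 3-job I, machine 4-job D, machine 5-job E, machine 7-job G, machine 8-job F.
The set {machine 1, machine 2, machine 6} has only 1 neighbour ({job H}), so by Hall's theorem at most 6 of the 8 machines can be matched.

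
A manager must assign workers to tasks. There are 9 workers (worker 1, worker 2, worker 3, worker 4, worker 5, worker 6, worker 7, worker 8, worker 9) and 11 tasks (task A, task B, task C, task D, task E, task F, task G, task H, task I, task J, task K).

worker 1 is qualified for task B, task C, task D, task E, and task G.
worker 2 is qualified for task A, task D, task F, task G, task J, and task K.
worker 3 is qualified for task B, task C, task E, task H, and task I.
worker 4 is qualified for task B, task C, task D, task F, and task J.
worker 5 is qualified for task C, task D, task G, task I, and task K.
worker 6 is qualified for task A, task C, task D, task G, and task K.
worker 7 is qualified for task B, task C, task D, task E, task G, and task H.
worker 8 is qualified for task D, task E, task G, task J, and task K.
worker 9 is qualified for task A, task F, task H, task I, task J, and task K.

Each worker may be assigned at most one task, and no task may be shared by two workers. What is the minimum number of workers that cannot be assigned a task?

One maximum matching: worker 1→task E, worker 2→task F, worker 3→task C, worker 4→task J, worker 5→task I, worker 6→task D, worker 7→task H, worker 8→task G, worker 9→task A.
This saturates every worker, so 9 is the maximum.
That matches 9 of the 9, leaving 0 unmatched; no matching can do better.

0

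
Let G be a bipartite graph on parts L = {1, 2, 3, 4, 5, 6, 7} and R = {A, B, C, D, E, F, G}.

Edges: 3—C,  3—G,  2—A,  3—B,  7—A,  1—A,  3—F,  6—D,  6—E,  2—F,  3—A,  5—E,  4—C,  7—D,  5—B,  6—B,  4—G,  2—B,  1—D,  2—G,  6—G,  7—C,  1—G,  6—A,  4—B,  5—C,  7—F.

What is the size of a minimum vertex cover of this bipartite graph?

7

A maximum matching has 7 edges (e.g. 1–D, 2–B, 3–A, 4–C, 5–E, 6–G, 7–F).
By König's theorem the minimum vertex cover has the same size. One such cover is {1, 2, 3, 4, 5, 6, 7}.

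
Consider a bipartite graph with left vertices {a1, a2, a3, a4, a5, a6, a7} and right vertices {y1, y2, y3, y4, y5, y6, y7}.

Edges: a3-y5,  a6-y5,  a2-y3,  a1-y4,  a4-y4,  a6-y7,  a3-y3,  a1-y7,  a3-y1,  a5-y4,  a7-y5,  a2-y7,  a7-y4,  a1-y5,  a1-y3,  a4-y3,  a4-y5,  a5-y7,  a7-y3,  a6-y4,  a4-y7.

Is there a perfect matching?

The set {a1, a2, a4, a5, a6, a7} has only 4 neighbours ({y3, y4, y5, y7}), so by Hall's theorem at most 5 of the 7 left vertices can be matched.
Hence no matching covers every left vertex.

No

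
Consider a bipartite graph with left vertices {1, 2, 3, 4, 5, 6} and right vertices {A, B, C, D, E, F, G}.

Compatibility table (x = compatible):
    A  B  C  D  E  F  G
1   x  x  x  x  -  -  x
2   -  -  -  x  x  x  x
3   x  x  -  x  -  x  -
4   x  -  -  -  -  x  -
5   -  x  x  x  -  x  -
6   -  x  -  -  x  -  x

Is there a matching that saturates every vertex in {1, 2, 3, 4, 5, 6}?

Yes

A valid assignment of size 6: 1-G, 2-E, 3-D, 4-A, 5-F, 6-B.
All 6 left vertices are covered.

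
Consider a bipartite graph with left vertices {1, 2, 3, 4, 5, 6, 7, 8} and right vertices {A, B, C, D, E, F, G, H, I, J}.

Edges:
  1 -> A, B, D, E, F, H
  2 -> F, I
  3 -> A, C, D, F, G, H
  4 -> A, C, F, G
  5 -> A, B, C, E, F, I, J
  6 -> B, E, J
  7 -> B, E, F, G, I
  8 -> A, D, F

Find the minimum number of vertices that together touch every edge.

8

{1, 2, 3, 4, 5, 6, 7, 8} is a vertex cover of size 8: every edge has an endpoint in this set.
No smaller cover exists because 1–E, 2–I, 3–A, 4–C, 5–B, 6–J, 7–G, 8–F is a matching of size 8, and a cover must include an endpoint of each of these disjoint edges (König's theorem).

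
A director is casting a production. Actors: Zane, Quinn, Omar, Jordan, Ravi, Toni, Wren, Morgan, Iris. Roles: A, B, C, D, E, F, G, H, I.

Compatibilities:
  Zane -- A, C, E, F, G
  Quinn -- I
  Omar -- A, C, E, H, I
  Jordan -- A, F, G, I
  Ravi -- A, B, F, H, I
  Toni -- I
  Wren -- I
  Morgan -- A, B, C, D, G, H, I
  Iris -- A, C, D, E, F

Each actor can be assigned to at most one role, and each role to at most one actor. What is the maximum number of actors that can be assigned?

7

One maximum matching: Zane→G, Quinn→I, Omar→E, Jordan→F, Ravi→B, Morgan→H, Iris→A.
The set {Quinn, Toni, Wren} has only 1 neighbour ({I}), so by Hall's theorem at most 7 of the 9 actors can be matched.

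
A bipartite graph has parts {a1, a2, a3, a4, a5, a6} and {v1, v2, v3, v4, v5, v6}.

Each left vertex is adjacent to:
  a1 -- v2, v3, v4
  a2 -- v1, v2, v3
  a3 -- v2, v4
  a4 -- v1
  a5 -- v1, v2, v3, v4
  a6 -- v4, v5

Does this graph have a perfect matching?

No

The set {a1, a2, a3, a4, a5} has only 4 neighbours ({v1, v2, v3, v4}), so by Hall's theorem at most 5 of the 6 left vertices can be matched.
Hence no matching covers every left vertex.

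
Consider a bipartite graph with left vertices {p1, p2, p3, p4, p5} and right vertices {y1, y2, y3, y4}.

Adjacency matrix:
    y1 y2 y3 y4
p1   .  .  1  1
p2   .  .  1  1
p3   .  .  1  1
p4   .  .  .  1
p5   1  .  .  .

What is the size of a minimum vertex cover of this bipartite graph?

3

The 3 edges p1–y4, p2–y3, p5–y1 form a matching, so any vertex cover needs at least 3 vertices (one per matched edge).
Conversely {p5, y3, y4} meets every edge and has exactly 3 vertices, so 3 is optimal.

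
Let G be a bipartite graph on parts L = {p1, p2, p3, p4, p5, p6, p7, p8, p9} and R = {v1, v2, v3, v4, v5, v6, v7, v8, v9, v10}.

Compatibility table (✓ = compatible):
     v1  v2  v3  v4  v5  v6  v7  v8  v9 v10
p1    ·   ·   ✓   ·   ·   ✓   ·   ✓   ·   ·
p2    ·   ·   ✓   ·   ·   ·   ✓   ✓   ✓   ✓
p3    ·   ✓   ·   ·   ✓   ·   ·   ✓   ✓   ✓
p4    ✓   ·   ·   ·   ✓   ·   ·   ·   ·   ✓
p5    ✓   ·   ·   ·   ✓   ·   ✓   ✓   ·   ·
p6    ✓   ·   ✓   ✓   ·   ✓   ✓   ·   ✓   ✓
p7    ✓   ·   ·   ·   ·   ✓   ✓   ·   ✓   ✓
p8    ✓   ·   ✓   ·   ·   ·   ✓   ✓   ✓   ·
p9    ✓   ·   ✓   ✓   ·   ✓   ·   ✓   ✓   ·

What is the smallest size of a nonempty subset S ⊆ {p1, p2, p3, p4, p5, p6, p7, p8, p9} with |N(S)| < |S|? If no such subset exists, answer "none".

A matching saturating every left vertex exists, for instance p1→v8, p2→v7, p3→v2, p4→v10, p5→v5, p6→v6, p7→v9, p8→v1, p9→v3.
By Hall's marriage theorem, this means |N(S)| ≥ |S| for every subset S, so no violating subset exists.

none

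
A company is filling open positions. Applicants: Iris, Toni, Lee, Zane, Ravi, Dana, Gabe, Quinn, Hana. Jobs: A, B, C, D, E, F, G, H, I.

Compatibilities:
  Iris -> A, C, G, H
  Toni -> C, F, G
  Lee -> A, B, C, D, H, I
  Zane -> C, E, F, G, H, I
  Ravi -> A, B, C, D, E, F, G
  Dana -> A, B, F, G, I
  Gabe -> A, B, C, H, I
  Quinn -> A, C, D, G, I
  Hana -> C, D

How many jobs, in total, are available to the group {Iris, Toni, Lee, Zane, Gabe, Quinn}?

9

The union of neighbours of {Iris, Toni, Lee, Zane, Gabe, Quinn} is {A, B, C, D, E, F, G, H, I}, which has 9 elements.
Since |N(S)| = 9 ≥ |S| = 6, Hall's condition holds for this subset.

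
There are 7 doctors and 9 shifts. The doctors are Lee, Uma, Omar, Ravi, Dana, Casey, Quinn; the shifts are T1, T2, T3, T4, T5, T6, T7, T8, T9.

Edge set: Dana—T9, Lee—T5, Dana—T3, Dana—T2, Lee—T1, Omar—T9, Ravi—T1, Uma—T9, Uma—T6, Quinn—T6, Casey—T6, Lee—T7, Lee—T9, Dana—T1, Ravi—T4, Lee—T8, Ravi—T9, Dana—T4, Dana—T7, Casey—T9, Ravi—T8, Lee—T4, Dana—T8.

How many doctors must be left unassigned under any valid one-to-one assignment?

One maximum matching: Lee-T4, Uma-T6, Omar-T9, Ravi-T8, Dana-T7.
The set {Uma, Omar, Casey, Quinn} has only 2 neighbours ({T6, T9}), so by Hall's theorem at most 5 of the 7 doctors can be matched.
That matches 5 of the 7, leaving 2 unmatched; no matching can do better.

2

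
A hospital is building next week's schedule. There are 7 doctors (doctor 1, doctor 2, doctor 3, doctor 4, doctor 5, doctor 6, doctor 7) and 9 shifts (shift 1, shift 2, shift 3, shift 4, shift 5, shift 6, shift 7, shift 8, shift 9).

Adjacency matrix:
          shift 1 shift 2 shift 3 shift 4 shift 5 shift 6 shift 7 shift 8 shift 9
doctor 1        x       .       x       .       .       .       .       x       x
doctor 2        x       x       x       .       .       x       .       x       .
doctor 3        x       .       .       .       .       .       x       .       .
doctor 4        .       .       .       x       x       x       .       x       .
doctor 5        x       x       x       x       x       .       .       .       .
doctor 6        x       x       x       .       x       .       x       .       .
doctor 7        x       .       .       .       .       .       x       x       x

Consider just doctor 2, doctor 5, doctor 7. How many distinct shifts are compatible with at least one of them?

The union of neighbours of {doctor 2, doctor 5, doctor 7} is {shift 1, shift 2, shift 3, shift 4, shift 5, shift 6, shift 7, shift 8, shift 9}, which has 9 elements.
Since |N(S)| = 9 ≥ |S| = 3, Hall's condition holds for this subset.

9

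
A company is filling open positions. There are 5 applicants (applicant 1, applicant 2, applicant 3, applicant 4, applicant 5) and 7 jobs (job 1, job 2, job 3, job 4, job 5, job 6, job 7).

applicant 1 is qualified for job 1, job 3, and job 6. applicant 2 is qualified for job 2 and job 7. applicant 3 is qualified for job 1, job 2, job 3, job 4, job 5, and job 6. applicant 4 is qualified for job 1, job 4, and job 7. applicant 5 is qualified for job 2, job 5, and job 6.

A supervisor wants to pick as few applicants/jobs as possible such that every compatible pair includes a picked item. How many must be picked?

A maximum matching has 5 edges (e.g. applicant 1–job 3, applicant 2–job 7, applicant 3–job 5, applicant 4–job 1, applicant 5–job 2).
By König's theorem the minimum vertex cover has the same size. One such cover is {applicant 1, applicant 2, applicant 3, applicant 4, applicant 5}.

5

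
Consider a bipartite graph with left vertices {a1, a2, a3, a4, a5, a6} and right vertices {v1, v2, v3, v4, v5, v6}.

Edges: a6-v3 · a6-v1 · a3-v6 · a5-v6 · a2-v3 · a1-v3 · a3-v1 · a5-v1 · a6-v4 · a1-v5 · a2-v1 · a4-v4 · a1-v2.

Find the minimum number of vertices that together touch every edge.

5

The 5 edges a1–v2, a2–v3, a3–v1, a4–v4, a5–v6 form a matching, so any vertex cover needs at least 5 vertices (one per matched edge).
Conversely {a1, v1, v3, v4, v6} meets every edge and has exactly 5 vertices, so 5 is optimal.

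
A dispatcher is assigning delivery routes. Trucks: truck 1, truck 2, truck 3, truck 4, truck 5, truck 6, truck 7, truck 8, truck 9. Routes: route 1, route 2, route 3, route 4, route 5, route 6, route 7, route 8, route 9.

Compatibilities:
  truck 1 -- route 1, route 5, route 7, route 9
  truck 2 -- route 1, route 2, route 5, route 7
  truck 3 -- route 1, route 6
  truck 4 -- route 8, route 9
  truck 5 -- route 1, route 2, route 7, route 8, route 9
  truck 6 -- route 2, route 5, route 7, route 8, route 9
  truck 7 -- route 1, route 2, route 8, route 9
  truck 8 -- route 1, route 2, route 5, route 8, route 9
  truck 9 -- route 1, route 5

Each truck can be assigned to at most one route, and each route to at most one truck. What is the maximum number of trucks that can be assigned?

A valid assignment of size 7: truck 1→route 5, truck 2→route 7, truck 3→route 6, truck 4→route 8, truck 5→route 1, truck 6→route 9, truck 7→route 2.
The set {truck 1, truck 2, truck 4, truck 5, truck 6, truck 7, truck 8, truck 9} has only 6 neighbours ({route 1, route 2, route 5, route 7, route 8, route 9}), so by Hall's theorem at most 7 of the 9 trucks can be matched.

7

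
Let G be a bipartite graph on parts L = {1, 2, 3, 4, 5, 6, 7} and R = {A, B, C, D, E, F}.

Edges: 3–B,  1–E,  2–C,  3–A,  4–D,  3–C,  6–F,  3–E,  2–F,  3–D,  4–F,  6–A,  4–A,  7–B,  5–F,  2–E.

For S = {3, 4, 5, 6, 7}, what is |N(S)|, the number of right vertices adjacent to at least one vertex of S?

6

The union of neighbours of {3, 4, 5, 6, 7} is {A, B, C, D, E, F}, which has 6 elements.
Since |N(S)| = 6 ≥ |S| = 5, Hall's condition holds for this subset.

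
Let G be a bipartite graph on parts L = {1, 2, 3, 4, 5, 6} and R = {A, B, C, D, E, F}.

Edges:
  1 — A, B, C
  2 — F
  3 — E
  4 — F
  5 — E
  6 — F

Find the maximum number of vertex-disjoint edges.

3

One maximum matching: 1→B, 2→F, 3→E.
The set {2, 3, 4, 5, 6} has only 2 neighbours ({E, F}), so by Hall's theorem at most 3 of the 6 left vertices can be matched.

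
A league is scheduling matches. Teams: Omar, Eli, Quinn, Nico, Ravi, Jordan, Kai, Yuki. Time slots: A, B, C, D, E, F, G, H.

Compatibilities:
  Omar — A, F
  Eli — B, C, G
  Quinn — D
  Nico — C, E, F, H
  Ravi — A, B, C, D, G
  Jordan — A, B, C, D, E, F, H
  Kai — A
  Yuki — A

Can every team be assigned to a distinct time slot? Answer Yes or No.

The set {Kai, Yuki} has only 1 neighbour ({A}), so by Hall's theorem at most 7 of the 8 teams can be matched.
Hence no matching covers every team.

No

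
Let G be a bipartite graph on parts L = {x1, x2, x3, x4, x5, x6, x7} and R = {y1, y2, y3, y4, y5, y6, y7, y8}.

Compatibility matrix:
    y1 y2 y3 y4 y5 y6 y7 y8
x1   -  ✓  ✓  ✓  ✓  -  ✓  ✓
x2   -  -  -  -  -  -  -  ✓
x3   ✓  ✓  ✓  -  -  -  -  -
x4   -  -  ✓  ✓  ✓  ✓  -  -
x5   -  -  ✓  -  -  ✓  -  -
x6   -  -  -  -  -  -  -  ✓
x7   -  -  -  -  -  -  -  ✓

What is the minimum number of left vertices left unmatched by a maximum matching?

2

One maximum matching: x1–y7, x2–y8, x3–y1, x4–y4, x5–y3.
The set {x2, x6, x7} has only 1 neighbour ({y8}), so by Hall's theorem at most 5 of the 7 left vertices can be matched.
That matches 5 of the 7, leaving 2 unmatched; no matching can do better.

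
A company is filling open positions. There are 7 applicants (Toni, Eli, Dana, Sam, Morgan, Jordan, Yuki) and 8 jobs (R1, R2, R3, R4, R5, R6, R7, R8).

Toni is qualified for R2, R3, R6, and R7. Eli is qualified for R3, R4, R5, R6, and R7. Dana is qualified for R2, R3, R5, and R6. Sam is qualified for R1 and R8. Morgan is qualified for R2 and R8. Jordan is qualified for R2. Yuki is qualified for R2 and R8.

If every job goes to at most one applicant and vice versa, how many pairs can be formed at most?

One maximum matching: Toni–R7, Eli–R6, Dana–R3, Sam–R1, Morgan–R8, Jordan–R2.
The set {Morgan, Jordan, Yuki} has only 2 neighbours ({R2, R8}), so by Hall's theorem at most 6 of the 7 applicants can be matched.

6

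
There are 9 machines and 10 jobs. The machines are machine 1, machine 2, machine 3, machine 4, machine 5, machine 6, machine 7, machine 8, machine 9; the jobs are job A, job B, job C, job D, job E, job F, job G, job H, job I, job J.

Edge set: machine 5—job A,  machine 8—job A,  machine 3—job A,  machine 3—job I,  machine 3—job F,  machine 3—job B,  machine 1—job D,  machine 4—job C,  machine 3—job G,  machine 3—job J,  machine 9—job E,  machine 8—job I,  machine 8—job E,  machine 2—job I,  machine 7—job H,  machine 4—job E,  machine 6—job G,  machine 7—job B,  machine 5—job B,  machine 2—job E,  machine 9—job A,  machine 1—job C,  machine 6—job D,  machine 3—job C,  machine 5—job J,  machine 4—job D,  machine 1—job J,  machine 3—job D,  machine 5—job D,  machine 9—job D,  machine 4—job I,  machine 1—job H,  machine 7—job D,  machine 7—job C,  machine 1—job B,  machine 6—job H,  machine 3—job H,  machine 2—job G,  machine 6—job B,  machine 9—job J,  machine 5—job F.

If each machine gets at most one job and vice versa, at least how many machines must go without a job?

For example, pair machine 1–job J, machine 2–job E, machine 3–job F, machine 4–job D, machine 5–job B, machine 6–job G, machine 7–job H, machine 8–job I, machine 9–job A.
All 9 machines are matched, so no larger matching exists.
That matches 9 of the 9, leaving 0 unmatched; no matching can do better.

0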